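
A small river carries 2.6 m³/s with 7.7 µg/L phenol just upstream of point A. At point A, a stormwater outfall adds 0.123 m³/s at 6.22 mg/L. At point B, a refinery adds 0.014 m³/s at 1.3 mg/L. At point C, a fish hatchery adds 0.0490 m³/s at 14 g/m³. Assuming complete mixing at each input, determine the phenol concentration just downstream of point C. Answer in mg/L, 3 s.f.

0.535 mg/L

7.7 µg/L = 0.0077 mg/L.
After input A: C = (2.6·0.0077 + 0.123·6.22) / 2.723 = 0.2883 mg/L.
After input B: C = (2.723·0.2883 + 0.014·1.3) / 2.737 = 0.2935 mg/L.
After input C: C = (2.737·0.2935 + 0.049·14) / 2.786 = 0.5346 mg/L.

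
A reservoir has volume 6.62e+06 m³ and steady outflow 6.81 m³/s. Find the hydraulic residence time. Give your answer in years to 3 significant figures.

0.0308 yr

Q = 6.81 m³/s × 3.156e+07 s/yr = 2.149e+08 m³/yr.
Hydraulic residence time τ = V/Q = 6.62e+06/2.149e+08 = 0.0308 yr.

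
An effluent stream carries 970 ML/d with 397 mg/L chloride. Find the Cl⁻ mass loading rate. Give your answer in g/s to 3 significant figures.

970 ML/d = 11.23 m³/s.
Mass flux = Q·C = 11.23 m³/s × 397 g/m³ = 4457 g/s.

4460 g/s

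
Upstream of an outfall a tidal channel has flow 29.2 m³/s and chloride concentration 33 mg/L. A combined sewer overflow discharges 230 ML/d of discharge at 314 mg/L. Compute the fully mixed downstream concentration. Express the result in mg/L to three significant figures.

230 ML/d = 2.662 m³/s.
By mass balance at complete mixing, C = (2.662·314 + 29.2·33) / (2.662 + 29.2) = 1799/31.86 = 56.48 mg/L.

56.5 mg/L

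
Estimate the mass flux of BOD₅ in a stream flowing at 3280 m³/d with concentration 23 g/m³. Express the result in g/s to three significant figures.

0.873 g/s

3280 m³/d = 0.03796 m³/s.
Mass flux = Q·C = 0.03796 m³/s × 23 g/m³ = 0.8731 g/s.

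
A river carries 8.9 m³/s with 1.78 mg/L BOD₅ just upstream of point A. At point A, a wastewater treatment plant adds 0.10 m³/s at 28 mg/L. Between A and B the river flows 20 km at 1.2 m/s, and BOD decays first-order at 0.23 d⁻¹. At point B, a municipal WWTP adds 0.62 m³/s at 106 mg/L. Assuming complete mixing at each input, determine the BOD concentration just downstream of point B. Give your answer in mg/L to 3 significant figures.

After input A: C = (8.9·1.78 + 0.1·28) / 9 = 2.071 mg/L.
Over the 20 km reach to input B (t = 1.667e+04 s = 0.1929 d), decay gives C = 2.071·exp(−0.23·0.1929) = 1.981 mg/L.
After input B: C = (9·1.981 + 0.62·106) / 9.62 = 8.685 mg/L.

8.69 mg/L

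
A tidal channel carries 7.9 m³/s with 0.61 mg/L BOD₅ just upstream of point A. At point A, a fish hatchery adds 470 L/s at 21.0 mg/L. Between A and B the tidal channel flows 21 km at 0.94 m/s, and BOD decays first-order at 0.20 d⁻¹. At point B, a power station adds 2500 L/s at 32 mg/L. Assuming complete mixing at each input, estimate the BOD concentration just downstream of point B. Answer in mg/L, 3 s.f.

8.64 mg/L

470 L/s = 0.47 m³/s.
After input A: C = (7.9·0.61 + 0.47·21) / 8.37 = 1.755 mg/L.
Over the 21 km reach to input B (t = 2.234e+04 s = 0.2586 d), decay gives C = 1.755·exp(−0.20·0.2586) = 1.667 mg/L.
2500 L/s = 2.5 m³/s.
After input B: C = (8.37·1.667 + 2.5·32) / 10.87 = 8.643 mg/L.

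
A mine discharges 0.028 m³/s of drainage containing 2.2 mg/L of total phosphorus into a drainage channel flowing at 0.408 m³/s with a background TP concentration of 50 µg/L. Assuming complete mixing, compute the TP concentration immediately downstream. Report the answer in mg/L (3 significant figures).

50 µg/L = 0.05 mg/L.
Conservation of mass across the mixing zone: C = (0.028·2.2 + 0.408·0.05) / (0.028 + 0.408) = 0.082/0.436 = 0.1881 mg/L.

0.188 mg/L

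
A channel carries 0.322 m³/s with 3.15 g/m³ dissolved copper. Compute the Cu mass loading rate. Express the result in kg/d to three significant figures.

Mass flux = Q·C = 0.322 m³/s × 3.15 g/m³ = 1.014 g/s.
= 1.014 g/s × 86.4 = 87.64 kg/d.

87.6 kg/d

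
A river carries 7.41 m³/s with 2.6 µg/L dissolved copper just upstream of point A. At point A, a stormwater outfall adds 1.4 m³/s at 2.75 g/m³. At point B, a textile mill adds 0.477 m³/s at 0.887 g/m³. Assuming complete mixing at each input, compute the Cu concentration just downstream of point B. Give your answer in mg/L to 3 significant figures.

0.462 mg/L

2.6 µg/L = 0.0026 mg/L.
After input A: C = (7.41·0.0026 + 1.4·2.75) / 8.81 = 0.4392 mg/L.
After input B: C = (8.81·0.4392 + 0.477·0.887) / 9.287 = 0.4622 mg/L.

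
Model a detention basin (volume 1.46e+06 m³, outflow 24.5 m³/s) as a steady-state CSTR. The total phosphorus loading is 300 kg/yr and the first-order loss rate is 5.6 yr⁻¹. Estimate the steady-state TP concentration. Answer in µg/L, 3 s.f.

Outflow Q = 24.5 m³/s × 3.156e+07 s/yr = 7.732e+08 m³/yr.
Steady-state CSTR mass balance: W = Q·C + k·V·C, so C = W/(Q + kV).
Q + kV = 7.732e+08 + 5.6·1.46e+06 = 7.813e+08 m³/yr.
C = 300/7.813e+08 = 3.84e-07 kg/m³ = 0.000384 mg/L = 0.384 µg/L.

0.384 µg/L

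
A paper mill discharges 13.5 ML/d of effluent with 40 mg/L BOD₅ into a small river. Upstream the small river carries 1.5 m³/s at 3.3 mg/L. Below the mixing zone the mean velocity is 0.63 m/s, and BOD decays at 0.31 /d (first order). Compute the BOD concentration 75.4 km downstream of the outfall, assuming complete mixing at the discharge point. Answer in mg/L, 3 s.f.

4.40 mg/L

13.5 ML/d = 0.1562 m³/s.
After complete mixing, C₀ = (0.1562·40 + 1.5·3.3) / 1.656 = 6.762 mg/L.
Travel time t = 7.54e+04 m / 0.63 m/s = 1.197e+05 s = 1.385 d.
C = 6.762·exp(−0.31·1.385) = 6.762·0.6509 = 4.401 mg/L.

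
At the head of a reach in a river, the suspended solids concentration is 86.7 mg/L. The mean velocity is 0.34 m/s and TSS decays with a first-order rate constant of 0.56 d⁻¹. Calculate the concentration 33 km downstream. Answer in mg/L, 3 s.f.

46.2 mg/L

Travel time t = 33 km / 0.34 m/s = 3.3e+04/0.34 = 9.706e+04 s = 1.123 d.
First-order decay: C = 86.7·exp(−0.56·1.123) = 86.7·0.5331 = 46.22 mg/L.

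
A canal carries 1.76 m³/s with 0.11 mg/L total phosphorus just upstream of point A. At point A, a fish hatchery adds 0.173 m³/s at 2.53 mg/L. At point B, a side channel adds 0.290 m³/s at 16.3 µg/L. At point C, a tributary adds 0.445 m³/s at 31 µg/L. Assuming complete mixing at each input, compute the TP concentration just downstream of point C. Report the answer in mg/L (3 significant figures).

After input A: C = (1.76·0.11 + 0.173·2.53) / 1.933 = 0.3266 mg/L.
16.3 µg/L = 0.0163 mg/L.
After input B: C = (1.933·0.3266 + 0.29·0.0163) / 2.223 = 0.2861 mg/L.
31 µg/L = 0.031 mg/L.
After input C: C = (2.223·0.2861 + 0.445·0.031) / 2.668 = 0.2436 mg/L.

0.244 mg/L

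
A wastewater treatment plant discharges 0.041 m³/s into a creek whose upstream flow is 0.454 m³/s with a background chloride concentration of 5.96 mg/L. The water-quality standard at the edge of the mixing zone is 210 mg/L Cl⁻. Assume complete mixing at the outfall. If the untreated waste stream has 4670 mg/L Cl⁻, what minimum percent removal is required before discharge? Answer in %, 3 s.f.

47.1 %

Mass balance: 210·0.495 = 0.041·Cₑ + 0.454·5.96.
Cₑ = (104 − 2.706) / 0.041 = 2469 mg/L.
Required removal = 1 − 2469/4670 = 47.12 %.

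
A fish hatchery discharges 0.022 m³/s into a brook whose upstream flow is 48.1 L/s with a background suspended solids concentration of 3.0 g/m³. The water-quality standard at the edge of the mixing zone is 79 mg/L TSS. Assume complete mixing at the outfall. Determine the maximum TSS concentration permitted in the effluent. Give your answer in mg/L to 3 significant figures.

48.1 L/s = 0.0481 m³/s.
Mass balance: 79·0.0701 = 0.022·Cₑ + 0.0481·3.
Cₑ = (5.538 − 0.1443) / 0.022 = 245.2 mg/L.

245 mg/L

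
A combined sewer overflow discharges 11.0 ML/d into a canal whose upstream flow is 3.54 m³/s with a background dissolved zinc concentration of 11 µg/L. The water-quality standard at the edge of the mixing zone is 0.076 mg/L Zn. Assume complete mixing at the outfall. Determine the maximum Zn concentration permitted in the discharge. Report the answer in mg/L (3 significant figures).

11.0 ML/d = 0.1273 m³/s.
11 µg/L = 0.011 mg/L.
Mass balance: 0.076·3.667 = 0.1273·Cₑ + 3.54·0.011.
Cₑ = (0.2787 − 0.03894) / 0.1273 = 1.883 mg/L.

1.88 mg/L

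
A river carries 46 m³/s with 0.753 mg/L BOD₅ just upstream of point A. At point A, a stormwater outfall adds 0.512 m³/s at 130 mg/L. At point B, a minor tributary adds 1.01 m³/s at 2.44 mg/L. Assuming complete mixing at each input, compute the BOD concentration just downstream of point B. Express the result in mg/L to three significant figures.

2.18 mg/L

After input A: C = (46·0.753 + 0.512·130) / 46.51 = 2.176 mg/L.
After input B: C = (46.51·2.176 + 1.01·2.44) / 47.52 = 2.181 mg/L.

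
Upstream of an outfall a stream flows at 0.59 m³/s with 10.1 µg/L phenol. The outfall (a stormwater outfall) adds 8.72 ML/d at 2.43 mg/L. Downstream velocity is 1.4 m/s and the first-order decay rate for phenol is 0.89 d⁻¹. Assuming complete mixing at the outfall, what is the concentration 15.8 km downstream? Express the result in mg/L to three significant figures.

0.324 mg/L

8.72 ML/d = 0.1009 m³/s.
10.1 µg/L = 0.0101 mg/L.
After complete mixing, C₀ = (0.1009·2.43 + 0.59·0.0101) / 0.6909 = 0.3636 mg/L.
Travel time t = 1.58e+04 m / 1.4 m/s = 1.129e+04 s = 0.1306 d.
C = 0.3636·exp(−0.89·0.1306) = 0.3636·0.8902 = 0.3237 mg/L.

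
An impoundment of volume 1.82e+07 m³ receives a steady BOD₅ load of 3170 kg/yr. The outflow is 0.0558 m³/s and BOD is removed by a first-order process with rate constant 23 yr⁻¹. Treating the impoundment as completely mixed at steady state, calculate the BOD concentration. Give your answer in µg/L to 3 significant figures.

7.54 µg/L

Outflow Q = 0.0558 m³/s × 3.156e+07 s/yr = 1.761e+06 m³/yr.
Steady-state CSTR mass balance: W = Q·C + k·V·C, so C = W/(Q + kV).
Q + kV = 1.761e+06 + 23·1.82e+07 = 4.204e+08 m³/yr.
C = 3170/4.204e+08 = 7.541e-06 kg/m³ = 0.007541 mg/L = 7.541 µg/L.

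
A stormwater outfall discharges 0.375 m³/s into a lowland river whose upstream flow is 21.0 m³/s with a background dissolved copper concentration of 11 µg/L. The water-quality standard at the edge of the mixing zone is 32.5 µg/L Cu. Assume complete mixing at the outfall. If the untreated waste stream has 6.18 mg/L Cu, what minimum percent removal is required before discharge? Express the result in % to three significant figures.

80.0 %

11 µg/L = 0.011 mg/L.
32.5 µg/L = 0.0325 mg/L.
Mass balance: 0.0325·21.38 = 0.375·Cₑ + 21·0.011.
Cₑ = (0.6947 − 0.231) / 0.375 = 1.237 mg/L.
Required removal = 1 − 1.237/6.18 = 79.99 %.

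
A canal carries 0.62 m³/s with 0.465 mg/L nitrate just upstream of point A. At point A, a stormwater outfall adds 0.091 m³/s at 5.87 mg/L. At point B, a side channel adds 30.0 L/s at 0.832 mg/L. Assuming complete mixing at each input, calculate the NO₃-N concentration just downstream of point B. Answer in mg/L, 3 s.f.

After input A: C = (0.62·0.465 + 0.091·5.87) / 0.711 = 1.157 mg/L.
30.0 L/s = 0.03 m³/s.
After input B: C = (0.711·1.157 + 0.03·0.832) / 0.741 = 1.144 mg/L.

1.14 mg/L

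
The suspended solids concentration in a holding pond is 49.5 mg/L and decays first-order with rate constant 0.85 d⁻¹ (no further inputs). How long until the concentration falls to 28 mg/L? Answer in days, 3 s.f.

t = ln(C₀/C)/k = ln(49.5/28)/0.85 = 0.5698/0.85 = 0.6703 d.

0.670 d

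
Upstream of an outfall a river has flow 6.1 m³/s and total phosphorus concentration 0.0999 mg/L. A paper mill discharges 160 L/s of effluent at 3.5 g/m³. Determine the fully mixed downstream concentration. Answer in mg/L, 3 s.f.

160 L/s = 0.16 m³/s.
Conservation of mass across the mixing zone: C = (0.16·3.5 + 6.1·0.0999) / (0.16 + 6.1) = 1.169/6.26 = 0.1868 mg/L.

0.187 mg/L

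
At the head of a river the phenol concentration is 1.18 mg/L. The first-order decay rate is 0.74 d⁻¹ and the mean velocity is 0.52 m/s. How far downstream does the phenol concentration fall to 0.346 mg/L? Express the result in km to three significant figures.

74.5 km

From C = C₀·e^(−kt), t = ln(C₀/C)/k = ln(1.18/0.346)/0.74 = 1.227/0.74 = 1.658 d.
Distance = v·t = 0.52 m/s × 1.432e+05 s = 7.449e+04 m = 74.49 km.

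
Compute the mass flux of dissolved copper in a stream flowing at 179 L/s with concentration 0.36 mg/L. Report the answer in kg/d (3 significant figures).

179 L/s = 0.179 m³/s.
Mass flux = Q·C = 0.179 m³/s × 0.36 g/m³ = 0.06444 g/s.
= 0.06444 g/s × 86.4 = 5.568 kg/d.

5.57 kg/d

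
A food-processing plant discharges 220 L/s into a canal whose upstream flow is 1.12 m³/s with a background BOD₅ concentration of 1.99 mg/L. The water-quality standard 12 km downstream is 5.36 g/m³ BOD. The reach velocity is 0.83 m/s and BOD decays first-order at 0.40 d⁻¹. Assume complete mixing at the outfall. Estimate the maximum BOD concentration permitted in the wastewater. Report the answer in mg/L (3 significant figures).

24.8 mg/L

220 L/s = 0.22 m³/s.
Travel time to the compliance point: t = 1.2e+04/0.83 = 1.446e+04 s = 0.1673 d; decay factor exp(−0.40·0.1673) = 0.9353.
So the concentration just after mixing may be at most 5.36/0.9353 = 5.731 mg/L.
Mass balance: 5.731·1.34 = 0.22·Cₑ + 1.12·1.99.
Cₑ = (7.68 − 2.229) / 0.22 = 24.78 mg/L.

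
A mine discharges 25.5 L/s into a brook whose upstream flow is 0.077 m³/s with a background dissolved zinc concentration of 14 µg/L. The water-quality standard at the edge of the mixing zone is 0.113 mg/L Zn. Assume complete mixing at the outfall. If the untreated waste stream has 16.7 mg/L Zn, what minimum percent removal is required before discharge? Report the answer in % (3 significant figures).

97.5 %

25.5 L/s = 0.0255 m³/s.
14 µg/L = 0.014 mg/L.
Mass balance: 0.113·0.1025 = 0.0255·Cₑ + 0.077·0.014.
Cₑ = (0.01158 − 0.001078) / 0.0255 = 0.4119 mg/L.
Required removal = 1 − 0.4119/16.7 = 97.53 %.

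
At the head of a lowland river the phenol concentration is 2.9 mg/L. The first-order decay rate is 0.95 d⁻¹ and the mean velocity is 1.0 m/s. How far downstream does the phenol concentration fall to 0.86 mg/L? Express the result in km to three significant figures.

From C = C₀·e^(−kt), t = ln(C₀/C)/k = ln(2.9/0.86)/0.95 = 1.216/0.95 = 1.28 d.
Distance = v·t = 1.0 m/s × 1.105e+05 s = 1.105e+05 m = 110.5 km.

111 km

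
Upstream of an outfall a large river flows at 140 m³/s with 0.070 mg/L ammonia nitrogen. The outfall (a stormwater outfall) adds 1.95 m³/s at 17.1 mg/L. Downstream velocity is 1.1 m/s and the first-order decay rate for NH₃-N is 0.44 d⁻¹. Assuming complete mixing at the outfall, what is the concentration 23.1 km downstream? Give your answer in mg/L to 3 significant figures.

After complete mixing, C₀ = (1.95·17.1 + 140·0.07) / 141.9 = 0.3039 mg/L.
Travel time t = 2.31e+04 m / 1.1 m/s = 2.1e+04 s = 0.2431 d.
C = 0.3039·exp(−0.44·0.2431) = 0.3039·0.8986 = 0.2731 mg/L.

0.273 mg/L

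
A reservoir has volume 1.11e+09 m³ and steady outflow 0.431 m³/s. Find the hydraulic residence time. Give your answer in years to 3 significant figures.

81.6 yr

Q = 0.431 m³/s × 3.156e+07 s/yr = 1.36e+07 m³/yr.
Hydraulic residence time τ = V/Q = 1.11e+09/1.36e+07 = 81.61 yr.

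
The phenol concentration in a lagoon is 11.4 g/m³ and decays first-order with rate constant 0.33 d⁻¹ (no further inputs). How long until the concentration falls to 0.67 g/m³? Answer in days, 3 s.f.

8.59 d

t = ln(C₀/C)/k = ln(11.4/0.67)/0.33 = 2.834/0.33 = 8.588 d.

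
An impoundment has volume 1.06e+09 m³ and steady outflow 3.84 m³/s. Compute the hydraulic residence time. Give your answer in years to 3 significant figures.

Q = 3.84 m³/s × 3.156e+07 s/yr = 1.212e+08 m³/yr.
Hydraulic residence time τ = V/Q = 1.06e+09/1.212e+08 = 8.747 yr.

8.75 yr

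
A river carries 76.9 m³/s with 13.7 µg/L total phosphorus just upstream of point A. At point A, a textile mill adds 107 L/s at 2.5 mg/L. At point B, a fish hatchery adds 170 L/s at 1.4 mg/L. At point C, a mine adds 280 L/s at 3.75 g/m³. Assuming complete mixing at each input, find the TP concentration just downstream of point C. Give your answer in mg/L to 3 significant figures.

13.7 µg/L = 0.0137 mg/L.
107 L/s = 0.107 m³/s.
After input A: C = (76.9·0.0137 + 0.107·2.5) / 77.01 = 0.01715 mg/L.
170 L/s = 0.17 m³/s.
After input B: C = (77.01·0.01715 + 0.17·1.4) / 77.18 = 0.0202 mg/L.
280 L/s = 0.28 m³/s.
After input C: C = (77.18·0.0202 + 0.28·3.75) / 77.46 = 0.03368 mg/L.

0.0337 mg/L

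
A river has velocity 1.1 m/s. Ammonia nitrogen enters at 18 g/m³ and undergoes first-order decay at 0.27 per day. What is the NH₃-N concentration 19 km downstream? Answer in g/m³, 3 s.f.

17.1 g/m³

Travel time t = 19 km / 1.1 m/s = 1.9e+04/1.1 = 1.727e+04 s = 0.1999 d.
First-order decay: C = 18·exp(−0.27·0.1999) = 18·0.9475 = 17.05 g/m³.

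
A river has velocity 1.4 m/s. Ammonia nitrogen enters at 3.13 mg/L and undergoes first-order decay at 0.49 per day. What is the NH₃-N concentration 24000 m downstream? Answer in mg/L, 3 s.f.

2.84 mg/L

Travel time t = 24000 m / 1.4 m/s = 2.4e+04/1.4 = 1.714e+04 s = 0.1984 d.
First-order decay: C = 3.13·exp(−0.49·0.1984) = 3.13·0.9074 = 2.84 mg/L.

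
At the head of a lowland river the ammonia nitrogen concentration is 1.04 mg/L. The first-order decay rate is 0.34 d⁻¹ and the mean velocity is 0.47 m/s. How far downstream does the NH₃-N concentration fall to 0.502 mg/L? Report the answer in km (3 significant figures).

From C = C₀·e^(−kt), t = ln(C₀/C)/k = ln(1.04/0.502)/0.34 = 0.7284/0.34 = 2.142 d.
Distance = v·t = 0.47 m/s × 1.851e+05 s = 8.699e+04 m = 86.99 km.

87.0 km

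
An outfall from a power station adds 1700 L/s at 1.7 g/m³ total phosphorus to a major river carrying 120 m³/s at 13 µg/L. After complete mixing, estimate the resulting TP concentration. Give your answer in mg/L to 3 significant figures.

0.0366 mg/L

1700 L/s = 1.7 m³/s.
13 µg/L = 0.013 mg/L.
By mass balance at complete mixing, C = (1.7·1.7 + 120·0.013) / (1.7 + 120) = 4.45/121.7 = 0.03657 mg/L.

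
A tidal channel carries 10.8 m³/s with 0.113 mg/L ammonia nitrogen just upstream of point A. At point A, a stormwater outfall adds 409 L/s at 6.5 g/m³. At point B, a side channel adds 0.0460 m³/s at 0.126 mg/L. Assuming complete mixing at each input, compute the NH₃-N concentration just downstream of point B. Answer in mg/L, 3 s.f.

0.345 mg/L

409 L/s = 0.409 m³/s.
After input A: C = (10.8·0.113 + 0.409·6.5) / 11.21 = 0.3461 mg/L.
After input B: C = (11.21·0.3461 + 0.046·0.126) / 11.26 = 0.3452 mg/L.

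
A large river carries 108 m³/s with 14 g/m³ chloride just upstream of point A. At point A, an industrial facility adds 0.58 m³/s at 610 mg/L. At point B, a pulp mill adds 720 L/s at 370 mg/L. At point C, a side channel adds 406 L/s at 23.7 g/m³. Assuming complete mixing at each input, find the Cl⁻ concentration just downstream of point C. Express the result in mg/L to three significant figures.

After input A: C = (108·14 + 0.58·610) / 108.6 = 17.18 mg/L.
720 L/s = 0.72 m³/s.
After input B: C = (108.6·17.18 + 0.72·370) / 109.3 = 19.51 mg/L.
406 L/s = 0.406 m³/s.
After input C: C = (109.3·19.51 + 0.406·23.7) / 109.7 = 19.52 mg/L.

19.5 mg/L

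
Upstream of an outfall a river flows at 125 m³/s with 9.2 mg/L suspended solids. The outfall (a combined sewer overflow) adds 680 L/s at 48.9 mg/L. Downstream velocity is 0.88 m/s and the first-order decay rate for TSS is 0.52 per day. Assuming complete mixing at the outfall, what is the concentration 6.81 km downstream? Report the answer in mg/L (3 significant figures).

8.99 mg/L

680 L/s = 0.68 m³/s.
After complete mixing, C₀ = (0.68·48.9 + 125·9.2) / 125.7 = 9.415 mg/L.
Travel time t = 6810 m / 0.88 m/s = 7739 s = 0.08957 d.
C = 9.415·exp(−0.52·0.08957) = 9.415·0.9545 = 8.986 mg/L.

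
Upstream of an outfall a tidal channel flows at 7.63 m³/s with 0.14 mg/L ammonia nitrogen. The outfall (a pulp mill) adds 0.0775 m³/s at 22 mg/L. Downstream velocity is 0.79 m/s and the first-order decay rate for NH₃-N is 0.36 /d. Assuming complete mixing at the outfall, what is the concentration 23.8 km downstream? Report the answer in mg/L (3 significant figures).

0.317 mg/L

After complete mixing, C₀ = (0.0775·22 + 7.63·0.14) / 7.707 = 0.3598 mg/L.
Travel time t = 2.38e+04 m / 0.79 m/s = 3.013e+04 s = 0.3487 d.
C = 0.3598·exp(−0.36·0.3487) = 0.3598·0.882 = 0.3174 mg/L.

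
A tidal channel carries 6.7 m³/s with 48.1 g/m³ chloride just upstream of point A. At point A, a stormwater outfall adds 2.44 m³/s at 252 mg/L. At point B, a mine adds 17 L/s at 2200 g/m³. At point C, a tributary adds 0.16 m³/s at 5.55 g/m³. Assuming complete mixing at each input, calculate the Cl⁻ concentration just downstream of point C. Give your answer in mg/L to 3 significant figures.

After input A: C = (6.7·48.1 + 2.44·252) / 9.14 = 102.5 mg/L.
17 L/s = 0.017 m³/s.
After input B: C = (9.14·102.5 + 0.017·2200) / 9.157 = 106.4 mg/L.
After input C: C = (9.157·106.4 + 0.16·5.55) / 9.317 = 104.7 mg/L.

105 mg/L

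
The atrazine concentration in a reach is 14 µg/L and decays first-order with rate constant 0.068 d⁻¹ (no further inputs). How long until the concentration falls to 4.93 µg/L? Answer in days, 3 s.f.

15.3 d

t = ln(C₀/C)/k = ln(14/4.93)/0.068 = 1.044/0.068 = 15.35 d.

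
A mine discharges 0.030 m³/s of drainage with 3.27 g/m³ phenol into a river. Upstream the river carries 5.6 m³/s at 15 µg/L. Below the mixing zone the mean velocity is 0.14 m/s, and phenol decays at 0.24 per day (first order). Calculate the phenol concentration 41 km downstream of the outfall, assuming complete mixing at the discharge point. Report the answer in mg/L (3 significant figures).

15 µg/L = 0.015 mg/L.
After complete mixing, C₀ = (0.03·3.27 + 5.6·0.015) / 5.63 = 0.03234 mg/L.
Travel time t = 4.1e+04 m / 0.14 m/s = 2.929e+05 s = 3.39 d.
C = 0.03234·exp(−0.24·3.39) = 0.03234·0.4433 = 0.01434 mg/L.

0.0143 mg/L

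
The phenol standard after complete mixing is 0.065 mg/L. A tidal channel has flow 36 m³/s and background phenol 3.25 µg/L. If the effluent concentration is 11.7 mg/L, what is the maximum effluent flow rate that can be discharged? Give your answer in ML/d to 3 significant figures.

3.25 µg/L = 0.00325 mg/L.
Mass balance at complete mixing: C_std·(Q_w + Q_r) = Q_w·C_e + Q_r·C_b.
Rearranging, Q_w = Q_r·(C_std − C_b)/(C_e − C_std) = 36·(0.065 − 0.00325) / (11.7 − 0.065) = 0.1911 m³/s.
= 16.51 ML/d.

16.5 ML/d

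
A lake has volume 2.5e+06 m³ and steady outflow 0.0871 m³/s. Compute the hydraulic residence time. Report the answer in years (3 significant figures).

Q = 0.0871 m³/s × 3.156e+07 s/yr = 2.749e+06 m³/yr.
Hydraulic residence time τ = V/Q = 2.5e+06/2.749e+06 = 0.9095 yr.

0.910 yr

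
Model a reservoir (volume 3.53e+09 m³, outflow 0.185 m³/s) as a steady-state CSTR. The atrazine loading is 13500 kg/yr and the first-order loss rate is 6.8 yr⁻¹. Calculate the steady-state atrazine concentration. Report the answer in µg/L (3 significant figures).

Outflow Q = 0.185 m³/s × 3.156e+07 s/yr = 5.838e+06 m³/yr.
Steady-state CSTR mass balance: W = Q·C + k·V·C, so C = W/(Q + kV).
Q + kV = 5.838e+06 + 6.8·3.53e+09 = 2.401e+10 m³/yr.
C = 13500/2.401e+10 = 5.623e-07 kg/m³ = 0.0005623 mg/L = 0.5623 µg/L.

0.562 µg/L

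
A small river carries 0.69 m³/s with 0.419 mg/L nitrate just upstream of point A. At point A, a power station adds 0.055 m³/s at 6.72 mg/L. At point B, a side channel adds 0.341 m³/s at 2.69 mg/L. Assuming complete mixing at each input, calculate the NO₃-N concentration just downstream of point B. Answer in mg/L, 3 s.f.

After input A: C = (0.69·0.419 + 0.055·6.72) / 0.745 = 0.8842 mg/L.
After input B: C = (0.745·0.8842 + 0.341·2.69) / 1.086 = 1.451 mg/L.

1.45 mg/L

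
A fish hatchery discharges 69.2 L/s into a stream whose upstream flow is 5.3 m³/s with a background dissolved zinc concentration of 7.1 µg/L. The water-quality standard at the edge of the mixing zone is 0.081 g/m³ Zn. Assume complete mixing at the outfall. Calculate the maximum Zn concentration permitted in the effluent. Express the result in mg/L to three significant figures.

69.2 L/s = 0.0692 m³/s.
7.1 µg/L = 0.0071 mg/L.
Mass balance: 0.081·5.369 = 0.0692·Cₑ + 5.3·0.0071.
Cₑ = (0.4349 − 0.03763) / 0.0692 = 5.741 mg/L.

5.74 mg/L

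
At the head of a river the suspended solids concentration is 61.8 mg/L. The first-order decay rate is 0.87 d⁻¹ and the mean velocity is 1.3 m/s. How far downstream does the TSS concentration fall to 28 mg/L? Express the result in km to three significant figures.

102 km

From C = C₀·e^(−kt), t = ln(C₀/C)/k = ln(61.8/28)/0.87 = 0.7917/0.87 = 0.91 d.
Distance = v·t = 1.3 m/s × 7.862e+04 s = 1.022e+05 m = 102.2 km.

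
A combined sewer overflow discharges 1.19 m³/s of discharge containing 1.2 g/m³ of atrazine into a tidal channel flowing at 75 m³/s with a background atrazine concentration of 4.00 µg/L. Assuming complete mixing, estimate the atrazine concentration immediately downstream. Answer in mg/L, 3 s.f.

0.0227 mg/L

4.00 µg/L = 0.004 mg/L.
By mass balance at complete mixing, C = (1.19·1.2 + 75·0.004) / (1.19 + 75) = 1.728/76.19 = 0.02268 mg/L.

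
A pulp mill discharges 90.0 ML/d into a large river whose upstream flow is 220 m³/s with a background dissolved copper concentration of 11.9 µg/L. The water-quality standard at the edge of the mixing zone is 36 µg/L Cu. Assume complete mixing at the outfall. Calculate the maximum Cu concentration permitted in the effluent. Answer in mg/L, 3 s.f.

5.13 mg/L

90.0 ML/d = 1.042 m³/s.
11.9 µg/L = 0.0119 mg/L.
36 µg/L = 0.036 mg/L.
Mass balance: 0.036·221 = 1.042·Cₑ + 220·0.0119.
Cₑ = (7.958 − 2.618) / 1.042 = 5.126 mg/L.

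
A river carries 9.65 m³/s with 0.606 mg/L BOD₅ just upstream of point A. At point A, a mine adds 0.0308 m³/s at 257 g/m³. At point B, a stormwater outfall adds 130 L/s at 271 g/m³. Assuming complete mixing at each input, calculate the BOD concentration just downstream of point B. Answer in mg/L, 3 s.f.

4.99 mg/L

After input A: C = (9.65·0.606 + 0.0308·257) / 9.681 = 1.422 mg/L.
130 L/s = 0.13 m³/s.
After input B: C = (9.681·1.422 + 0.13·271) / 9.811 = 4.994 mg/L.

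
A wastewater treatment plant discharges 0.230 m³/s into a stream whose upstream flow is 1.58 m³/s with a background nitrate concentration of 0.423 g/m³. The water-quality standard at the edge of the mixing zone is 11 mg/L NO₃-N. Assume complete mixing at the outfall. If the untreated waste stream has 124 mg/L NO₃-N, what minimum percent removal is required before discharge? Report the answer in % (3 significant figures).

32.5 %

Mass balance: 11·1.81 = 0.23·Cₑ + 1.58·0.423.
Cₑ = (19.91 − 0.6683) / 0.23 = 83.66 mg/L.
Required removal = 1 − 83.66/124 = 32.53 %.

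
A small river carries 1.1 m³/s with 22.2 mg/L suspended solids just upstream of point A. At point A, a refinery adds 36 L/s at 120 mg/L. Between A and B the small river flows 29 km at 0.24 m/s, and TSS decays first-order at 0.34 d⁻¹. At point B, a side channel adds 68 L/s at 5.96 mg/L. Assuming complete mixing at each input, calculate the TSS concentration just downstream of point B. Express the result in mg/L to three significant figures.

15.2 mg/L

36 L/s = 0.036 m³/s.
After input A: C = (1.1·22.2 + 0.036·120) / 1.136 = 25.3 mg/L.
Over the 29 km reach to input B (t = 1.208e+05 s = 1.399 d), decay gives C = 25.3·exp(−0.34·1.399) = 15.73 mg/L.
68 L/s = 0.068 m³/s.
After input B: C = (1.136·15.73 + 0.068·5.96) / 1.204 = 15.17 mg/L.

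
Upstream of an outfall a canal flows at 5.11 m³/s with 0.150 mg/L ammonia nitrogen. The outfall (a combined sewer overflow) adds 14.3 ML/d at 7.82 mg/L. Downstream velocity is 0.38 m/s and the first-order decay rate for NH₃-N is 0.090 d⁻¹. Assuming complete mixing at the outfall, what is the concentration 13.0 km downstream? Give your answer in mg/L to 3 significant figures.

0.377 mg/L

14.3 ML/d = 0.1655 m³/s.
After complete mixing, C₀ = (0.1655·7.82 + 5.11·0.15) / 5.276 = 0.3906 mg/L.
Travel time t = 1.3e+04 m / 0.38 m/s = 3.421e+04 s = 0.396 d.
C = 0.3906·exp(−0.090·0.396) = 0.3906·0.965 = 0.377 mg/L.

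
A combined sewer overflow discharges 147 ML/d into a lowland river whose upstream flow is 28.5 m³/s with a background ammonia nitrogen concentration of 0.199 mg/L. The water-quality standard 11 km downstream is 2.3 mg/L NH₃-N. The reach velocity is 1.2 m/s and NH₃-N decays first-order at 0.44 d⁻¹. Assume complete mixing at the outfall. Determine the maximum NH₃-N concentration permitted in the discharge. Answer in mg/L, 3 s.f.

147 ML/d = 1.701 m³/s.
Travel time to the compliance point: t = 1.1e+04/1.2 = 9167 s = 0.1061 d; decay factor exp(−0.44·0.1061) = 0.9544.
So the concentration just after mixing may be at most 2.3/0.9544 = 2.41 mg/L.
Mass balance: 2.41·30.2 = 1.701·Cₑ + 28.5·0.199.
Cₑ = (72.78 − 5.671) / 1.701 = 39.44 mg/L.

39.4 mg/L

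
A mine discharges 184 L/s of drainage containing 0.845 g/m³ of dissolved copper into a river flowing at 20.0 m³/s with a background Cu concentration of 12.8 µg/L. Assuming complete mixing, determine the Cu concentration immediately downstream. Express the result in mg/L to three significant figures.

184 L/s = 0.184 m³/s.
12.8 µg/L = 0.0128 mg/L.
By mass balance at complete mixing, C = (0.184·0.845 + 20·0.0128) / (0.184 + 20) = 0.4115/20.18 = 0.02039 mg/L.

0.0204 mg/L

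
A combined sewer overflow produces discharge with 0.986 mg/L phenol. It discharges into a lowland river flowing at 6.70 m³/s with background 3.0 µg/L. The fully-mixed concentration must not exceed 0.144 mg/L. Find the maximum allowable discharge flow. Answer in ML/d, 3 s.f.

96.9 ML/d

3.0 µg/L = 0.003 mg/L.
Mass balance at complete mixing: C_std·(Q_w + Q_r) = Q_w·C_e + Q_r·C_b.
Rearranging, Q_w = Q_r·(C_std − C_b)/(C_e − C_std) = 6.70·(0.144 − 0.003) / (0.986 − 0.144) = 1.122 m³/s.
= 96.94 ML/d.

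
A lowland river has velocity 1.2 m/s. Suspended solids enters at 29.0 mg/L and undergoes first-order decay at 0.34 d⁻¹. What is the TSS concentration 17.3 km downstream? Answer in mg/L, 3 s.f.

27.4 mg/L

Travel time t = 17.3 km / 1.2 m/s = 1.73e+04/1.2 = 1.442e+04 s = 0.1669 d.
First-order decay: C = 29.0·exp(−0.34·0.1669) = 29.0·0.9448 = 27.4 mg/L.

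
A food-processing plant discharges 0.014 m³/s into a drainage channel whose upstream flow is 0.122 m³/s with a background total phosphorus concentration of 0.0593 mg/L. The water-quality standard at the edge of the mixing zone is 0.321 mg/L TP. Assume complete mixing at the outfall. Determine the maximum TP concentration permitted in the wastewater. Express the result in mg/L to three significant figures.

2.60 mg/L

Mass balance: 0.321·0.136 = 0.014·Cₑ + 0.122·0.0593.
Cₑ = (0.04366 − 0.007235) / 0.014 = 2.602 mg/L.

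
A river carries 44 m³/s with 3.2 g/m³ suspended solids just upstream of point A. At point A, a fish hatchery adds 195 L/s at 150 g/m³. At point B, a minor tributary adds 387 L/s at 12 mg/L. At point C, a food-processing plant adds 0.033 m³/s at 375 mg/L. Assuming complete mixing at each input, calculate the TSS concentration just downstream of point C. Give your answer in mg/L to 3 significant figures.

195 L/s = 0.195 m³/s.
After input A: C = (44·3.2 + 0.195·150) / 44.2 = 3.848 mg/L.
387 L/s = 0.387 m³/s.
After input B: C = (44.2·3.848 + 0.387·12) / 44.58 = 3.918 mg/L.
After input C: C = (44.58·3.918 + 0.033·375) / 44.62 = 4.193 mg/L.

4.19 mg/L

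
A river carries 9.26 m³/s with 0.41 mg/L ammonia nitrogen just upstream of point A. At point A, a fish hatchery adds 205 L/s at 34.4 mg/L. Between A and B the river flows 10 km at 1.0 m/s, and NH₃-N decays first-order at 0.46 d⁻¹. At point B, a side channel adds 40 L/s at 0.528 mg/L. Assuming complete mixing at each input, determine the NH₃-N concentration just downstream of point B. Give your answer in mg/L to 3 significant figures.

1.08 mg/L

205 L/s = 0.205 m³/s.
After input A: C = (9.26·0.41 + 0.205·34.4) / 9.465 = 1.146 mg/L.
Over the 10 km reach to input B (t = 1e+04 s = 0.1157 d), decay gives C = 1.146·exp(−0.46·0.1157) = 1.087 mg/L.
40 L/s = 0.04 m³/s.
After input B: C = (9.465·1.087 + 0.04·0.528) / 9.505 = 1.084 mg/L.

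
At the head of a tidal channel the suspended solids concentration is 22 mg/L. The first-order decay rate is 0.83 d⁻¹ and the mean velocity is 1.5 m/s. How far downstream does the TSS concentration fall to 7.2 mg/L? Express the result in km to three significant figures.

174 km

From C = C₀·e^(−kt), t = ln(C₀/C)/k = ln(22/7.2)/0.83 = 1.117/0.83 = 1.346 d.
Distance = v·t = 1.5 m/s × 1.163e+05 s = 1.744e+05 m = 174.4 km.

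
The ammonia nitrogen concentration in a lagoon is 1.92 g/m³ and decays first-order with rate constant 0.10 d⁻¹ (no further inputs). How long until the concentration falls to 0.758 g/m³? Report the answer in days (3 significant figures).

9.29 d

t = ln(C₀/C)/k = ln(1.92/0.758)/0.10 = 0.9294/0.10 = 9.294 d.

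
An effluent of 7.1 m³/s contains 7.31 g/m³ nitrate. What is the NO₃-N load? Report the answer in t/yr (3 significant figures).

1640 t/yr

Mass flux = Q·C = 7.1 m³/s × 7.31 g/m³ = 51.9 g/s.
= 51.9 g/s × 31.56 = 1638 t/yr.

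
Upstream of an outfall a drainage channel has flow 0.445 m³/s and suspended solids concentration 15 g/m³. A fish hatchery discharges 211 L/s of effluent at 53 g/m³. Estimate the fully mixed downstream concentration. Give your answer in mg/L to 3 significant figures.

211 L/s = 0.211 m³/s.
Conservation of mass across the mixing zone: C = (0.211·53 + 0.445·15) / (0.211 + 0.445) = 17.86/0.656 = 27.22 mg/L.

27.2 mg/L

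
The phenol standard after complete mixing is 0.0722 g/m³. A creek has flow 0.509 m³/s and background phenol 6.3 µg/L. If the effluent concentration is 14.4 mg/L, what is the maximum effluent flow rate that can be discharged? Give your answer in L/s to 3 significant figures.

2.34 L/s

6.3 µg/L = 0.0063 mg/L.
Mass balance at complete mixing: C_std·(Q_w + Q_r) = Q_w·C_e + Q_r·C_b.
Rearranging, Q_w = Q_r·(C_std − C_b)/(C_e − C_std) = 0.509·(0.0722 − 0.0063) / (14.4 − 0.0722) = 0.002341 m³/s.
= 2.341 L/s.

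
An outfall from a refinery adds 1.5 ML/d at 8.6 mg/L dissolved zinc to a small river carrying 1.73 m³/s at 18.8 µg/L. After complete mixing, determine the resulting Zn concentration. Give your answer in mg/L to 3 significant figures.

1.5 ML/d = 0.01736 m³/s.
18.8 µg/L = 0.0188 mg/L.
Flow-weighted mixing gives C = (0.01736·8.6 + 1.73·0.0188) / (0.01736 + 1.73) = 0.1818/1.747 = 0.1041 mg/L.

0.104 mg/L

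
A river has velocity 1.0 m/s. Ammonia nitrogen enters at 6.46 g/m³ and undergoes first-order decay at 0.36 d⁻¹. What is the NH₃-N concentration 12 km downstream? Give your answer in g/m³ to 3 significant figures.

6.14 g/m³

Travel time t = 12 km / 1.0 m/s = 1.2e+04/1.0 = 1.2e+04 s = 0.1389 d.
First-order decay: C = 6.46·exp(−0.36·0.1389) = 6.46·0.9512 = 6.145 g/m³.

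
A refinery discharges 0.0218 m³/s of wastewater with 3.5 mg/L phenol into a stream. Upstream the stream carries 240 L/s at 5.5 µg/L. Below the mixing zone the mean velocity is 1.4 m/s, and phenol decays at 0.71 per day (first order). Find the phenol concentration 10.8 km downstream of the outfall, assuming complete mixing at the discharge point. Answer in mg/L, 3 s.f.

240 L/s = 0.24 m³/s.
5.5 µg/L = 0.0055 mg/L.
After complete mixing, C₀ = (0.0218·3.5 + 0.24·0.0055) / 0.2618 = 0.2965 mg/L.
Travel time t = 1.08e+04 m / 1.4 m/s = 7714 s = 0.08929 d.
C = 0.2965·exp(−0.71·0.08929) = 0.2965·0.9386 = 0.2783 mg/L.

0.278 mg/L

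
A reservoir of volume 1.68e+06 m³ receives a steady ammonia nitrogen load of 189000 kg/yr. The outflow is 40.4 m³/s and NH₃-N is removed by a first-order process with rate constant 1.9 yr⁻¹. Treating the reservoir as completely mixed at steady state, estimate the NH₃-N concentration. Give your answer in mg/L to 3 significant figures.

0.148 mg/L

Outflow Q = 40.4 m³/s × 3.156e+07 s/yr = 1.275e+09 m³/yr.
Steady-state CSTR mass balance: W = Q·C + k·V·C, so C = W/(Q + kV).
Q + kV = 1.275e+09 + 1.9·1.68e+06 = 1.278e+09 m³/yr.
C = 189000/1.278e+09 = 0.0001479 kg/m³ = 0.1479 mg/L.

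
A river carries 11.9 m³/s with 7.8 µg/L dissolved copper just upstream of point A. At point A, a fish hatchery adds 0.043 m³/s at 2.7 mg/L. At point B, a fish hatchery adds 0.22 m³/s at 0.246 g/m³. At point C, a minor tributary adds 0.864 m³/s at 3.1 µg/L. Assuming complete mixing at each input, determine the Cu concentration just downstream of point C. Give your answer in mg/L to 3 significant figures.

0.0204 mg/L

7.8 µg/L = 0.0078 mg/L.
After input A: C = (11.9·0.0078 + 0.043·2.7) / 11.94 = 0.01749 mg/L.
After input B: C = (11.94·0.01749 + 0.22·0.246) / 12.16 = 0.02163 mg/L.
3.1 µg/L = 0.0031 mg/L.
After input C: C = (12.16·0.02163 + 0.864·0.0031) / 13.03 = 0.0204 mg/L.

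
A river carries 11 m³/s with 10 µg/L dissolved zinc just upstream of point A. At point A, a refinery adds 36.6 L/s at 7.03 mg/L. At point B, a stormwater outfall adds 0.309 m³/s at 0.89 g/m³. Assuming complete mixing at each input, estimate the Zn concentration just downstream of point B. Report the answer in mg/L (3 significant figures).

10 µg/L = 0.01 mg/L.
36.6 L/s = 0.0366 m³/s.
After input A: C = (11·0.01 + 0.0366·7.03) / 11.04 = 0.03328 mg/L.
After input B: C = (11.04·0.03328 + 0.309·0.89) / 11.35 = 0.05661 mg/L.

0.0566 mg/L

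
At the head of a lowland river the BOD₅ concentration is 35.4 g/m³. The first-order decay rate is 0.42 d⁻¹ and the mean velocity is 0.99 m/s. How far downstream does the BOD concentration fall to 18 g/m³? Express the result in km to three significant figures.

138 km

From C = C₀·e^(−kt), t = ln(C₀/C)/k = ln(35.4/18)/0.42 = 0.6763/0.42 = 1.61 d.
Distance = v·t = 0.99 m/s × 1.391e+05 s = 1.377e+05 m = 137.7 km.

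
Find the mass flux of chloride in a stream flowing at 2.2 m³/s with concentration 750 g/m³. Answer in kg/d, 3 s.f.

Mass flux = Q·C = 2.2 m³/s × 750 g/m³ = 1650 g/s.
= 1650 g/s × 86.4 = 1.426e+05 kg/d.

143000 kg/d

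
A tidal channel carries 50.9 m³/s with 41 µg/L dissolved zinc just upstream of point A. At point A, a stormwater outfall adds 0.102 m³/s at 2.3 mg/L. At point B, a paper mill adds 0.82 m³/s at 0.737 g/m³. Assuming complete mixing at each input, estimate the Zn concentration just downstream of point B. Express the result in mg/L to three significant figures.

41 µg/L = 0.041 mg/L.
After input A: C = (50.9·0.041 + 0.102·2.3) / 51 = 0.04552 mg/L.
After input B: C = (51·0.04552 + 0.82·0.737) / 51.82 = 0.05646 mg/L.

0.0565 mg/L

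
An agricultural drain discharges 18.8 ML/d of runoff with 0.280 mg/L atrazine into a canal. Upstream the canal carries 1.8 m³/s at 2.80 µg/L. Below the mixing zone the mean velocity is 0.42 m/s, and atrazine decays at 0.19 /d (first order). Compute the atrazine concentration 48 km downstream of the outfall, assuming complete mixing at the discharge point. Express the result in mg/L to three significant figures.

18.8 ML/d = 0.2176 m³/s.
2.80 µg/L = 0.0028 mg/L.
After complete mixing, C₀ = (0.2176·0.28 + 1.8·0.0028) / 2.018 = 0.0327 mg/L.
Travel time t = 4.8e+04 m / 0.42 m/s = 1.143e+05 s = 1.323 d.
C = 0.0327·exp(−0.19·1.323) = 0.0327·0.7778 = 0.02543 mg/L.

0.0254 mg/L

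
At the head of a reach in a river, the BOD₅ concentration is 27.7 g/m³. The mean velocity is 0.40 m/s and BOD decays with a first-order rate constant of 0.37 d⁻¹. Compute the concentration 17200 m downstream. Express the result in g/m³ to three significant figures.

23.0 g/m³

Travel time t = 17200 m / 0.40 m/s = 1.72e+04/0.40 = 4.3e+04 s = 0.4977 d.
First-order decay: C = 27.7·exp(−0.37·0.4977) = 27.7·0.8318 = 23.04 g/m³.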